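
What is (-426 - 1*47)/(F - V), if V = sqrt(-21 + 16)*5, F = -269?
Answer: 127237/72486 - 2365*I*sqrt(5)/72486 ≈ 1.7553 - 0.072956*I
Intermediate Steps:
V = 5*I*sqrt(5) (V = sqrt(-5)*5 = (I*sqrt(5))*5 = 5*I*sqrt(5) ≈ 11.18*I)
(-426 - 1*47)/(F - V) = (-426 - 1*47)/(-269 - 5*I*sqrt(5)) = (-426 - 47)/(-269 - 5*I*sqrt(5)) = -473/(-269 - 5*I*sqrt(5))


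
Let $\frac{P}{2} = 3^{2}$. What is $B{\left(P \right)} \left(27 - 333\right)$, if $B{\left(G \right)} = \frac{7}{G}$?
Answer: $-119$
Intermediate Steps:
$P = 18$ ($P = 2 \cdot 3^{2} = 2 \cdot 9 = 18$)
$B{\left(P \right)} \left(27 - 333\right) = \frac{7}{18} \left(27 - 333\right) = 7 \cdot \frac{1}{18} \left(-306\right) = \frac{7}{18} \left(-306\right) = -119$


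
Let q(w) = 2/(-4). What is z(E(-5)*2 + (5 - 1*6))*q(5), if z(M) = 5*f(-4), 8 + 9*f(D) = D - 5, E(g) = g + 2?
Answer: 85/18 ≈ 4.7222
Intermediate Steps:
E(g) = 2 + g
f(D) = -13/9 + D/9 (f(D) = -8/9 + (D - 5)/9 = -8/9 + (-5 + D)/9 = -8/9 + (-5/9 + D/9) = -13/9 + D/9)
q(w) = -½ (q(w) = 2*(-¼) = -½)
z(M) = -85/9 (z(M) = 5*(-13/9 + (⅑)*(-4)) = 5*(-13/9 - 4/9) = 5*(-17/9) = -85/9)
z(E(-5)*2 + (5 - 1*6))*q(5) = -85/9*(-½) = 85/18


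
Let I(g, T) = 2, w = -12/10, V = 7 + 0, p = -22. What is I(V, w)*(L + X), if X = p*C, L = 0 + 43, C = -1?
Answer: 130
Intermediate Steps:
V = 7
w = -6/5 (w = -12*1/10 = -6/5 ≈ -1.2000)
L = 43
X = 22 (X = -22*(-1) = 22)
I(V, w)*(L + X) = 2*(43 + 22) = 2*65 = 130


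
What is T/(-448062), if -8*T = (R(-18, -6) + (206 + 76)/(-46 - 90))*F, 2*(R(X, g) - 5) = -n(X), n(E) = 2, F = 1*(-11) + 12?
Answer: 131/243745728 ≈ 5.3744e-7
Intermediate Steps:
F = 1 (F = -11 + 12 = 1)
R(X, g) = 4 (R(X, g) = 5 + (-1*2)/2 = 5 + (½)*(-2) = 5 - 1 = 4)
T = -131/544 (T = -(4 + (206 + 76)/(-46 - 90))/8 = -(4 + 282/(-136))/8 = -(4 + 282*(-1/136))/8 = -(4 - 141/68)/8 = -131/544 ≈ -0.24081)
T/(-448062) = -131/544/(-448062) = -131/544*(-1/448062) = 131/243745728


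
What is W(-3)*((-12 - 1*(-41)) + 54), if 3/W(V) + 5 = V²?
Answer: 249/4 ≈ 62.250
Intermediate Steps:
W(V) = 3/(-5 + V²)
W(-3)*((-12 - 1*(-41)) + 54) = (3/(-5 + (-3)²))*((-12 - 1*(-41)) + 54) = (3/(-5 + 9))*((-12 + 41) + 54) = (3/4)*(29 + 54) = (3*(¼))*83 = (¾)*83 = 249/4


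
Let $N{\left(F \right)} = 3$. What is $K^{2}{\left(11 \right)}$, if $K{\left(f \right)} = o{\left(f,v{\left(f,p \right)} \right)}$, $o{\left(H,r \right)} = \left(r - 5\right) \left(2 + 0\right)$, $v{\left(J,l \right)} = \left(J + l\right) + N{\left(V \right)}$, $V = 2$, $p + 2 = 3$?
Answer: $400$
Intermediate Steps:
$p = 1$ ($p = -2 + 3 = 1$)
$v{\left(J,l \right)} = 3 + J + l$ ($v{\left(J,l \right)} = \left(J + l\right) + 3 = 3 + J + l$)
$o{\left(H,r \right)} = -10 + 2 r$ ($o{\left(H,r \right)} = \left(-5 + r\right) 2 = -10 + 2 r$)
$K{\left(f \right)} = -2 + 2 f$ ($K{\left(f \right)} = -10 + 2 \left(3 + f + 1\right) = -10 + 2 \left(4 + f\right) = -10 + \left(8 + 2 f\right) = -2 + 2 f$)
$K^{2}{\left(11 \right)} = \left(-2 + 2 \cdot 11\right)^{2} = \left(-2 + 22\right)^{2} = 20^{2} = 400$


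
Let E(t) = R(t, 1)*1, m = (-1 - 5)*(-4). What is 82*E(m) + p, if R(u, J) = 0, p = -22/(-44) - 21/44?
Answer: 1/44 ≈ 0.022727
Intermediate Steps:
p = 1/44 (p = -22*(-1/44) - 21*1/44 = 1/2 - 21/44 = 1/44 ≈ 0.022727)
m = 24 (m = -6*(-4) = 24)
E(t) = 0 (E(t) = 0*1 = 0)
82*E(m) + p = 82*0 + 1/44 = 0 + 1/44 = 1/44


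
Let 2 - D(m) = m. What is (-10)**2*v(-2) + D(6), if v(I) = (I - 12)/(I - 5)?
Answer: 196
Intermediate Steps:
D(m) = 2 - m
v(I) = (-12 + I)/(-5 + I)
(-10)**2*v(-2) + D(6) = (-10)**2*((-12 - 2)/(-5 - 2)) + (2 - 1*6) = 100*(-14/(-7)) + (2 - 6) = 100*(-1/7*(-14)) - 4 = 100*2 - 4 = 200 - 4 = 196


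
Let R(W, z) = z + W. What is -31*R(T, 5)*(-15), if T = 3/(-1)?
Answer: 930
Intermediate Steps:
T = -3 (T = 3*(-1) = -3)
R(W, z) = W + z
-31*R(T, 5)*(-15) = -31*(-3 + 5)*(-15) = -31*2*(-15) = -62*(-15) = 930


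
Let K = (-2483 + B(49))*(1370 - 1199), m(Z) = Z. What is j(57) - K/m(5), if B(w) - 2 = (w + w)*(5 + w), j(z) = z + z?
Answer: -480111/5 ≈ -96022.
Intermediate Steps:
j(z) = 2*z
B(w) = 2 + 2*w*(5 + w) (B(w) = 2 + (w + w)*(5 + w) = 2 + (2*w)*(5 + w) = 2 + 2*w*(5 + w))
K = 480681 (K = (-2483 + (2 + 2*49² + 10*49))*(1370 - 1199) = (-2483 + (2 + 2*2401 + 490))*171 = (-2483 + (2 + 4802 + 490))*171 = (-2483 + 5294)*171 = 2811*171 = 480681)
j(57) - K/m(5) = 2*57 - 480681/5 = 114 - 480681/5 = -480111/5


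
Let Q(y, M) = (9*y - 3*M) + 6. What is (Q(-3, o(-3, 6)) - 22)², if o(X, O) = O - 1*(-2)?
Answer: 4489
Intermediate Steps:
o(X, O) = 2 + O (o(X, O) = O + 2 = 2 + O)
Q(y, M) = 6 - 3*M + 9*y (Q(y, M) = (-3*M + 9*y) + 6 = 6 - 3*M + 9*y)
(Q(-3, o(-3, 6)) - 22)² = ((6 - 3*(2 + 6) + 9*(-3)) - 22)² = ((6 - 3*8 - 27) - 22)² = ((6 - 24 - 27) - 22)² = (-45 - 22)² = (-67)² = 4489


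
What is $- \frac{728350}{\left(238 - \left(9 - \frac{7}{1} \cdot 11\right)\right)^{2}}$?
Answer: $- \frac{364175}{46818} \approx -7.7785$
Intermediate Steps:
$- \frac{728350}{\left(238 - \left(9 - \frac{7}{1} \cdot 11\right)\right)^{2}} = - \frac{728350}{\left(238 - \left(9 - 7 \cdot 1 \cdot 11\right)\right)^{2}} = - \frac{728350}{\left(238 + \left(-9 + 7 \cdot 11\right)\right)^{2}} = - \frac{728350}{\left(238 + \left(-9 + 77\right)\right)^{2}} = - \frac{728350}{\left(238 + 68\right)^{2}} = - \frac{728350}{306^{2}} = - \frac{728350}{93636} = \left(-728350\right) \frac{1}{93636} = - \frac{364175}{46818}$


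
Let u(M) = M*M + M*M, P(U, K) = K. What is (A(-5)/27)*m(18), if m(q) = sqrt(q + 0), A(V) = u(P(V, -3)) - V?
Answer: 23*sqrt(2)/9 ≈ 3.6141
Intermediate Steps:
u(M) = 2*M**2 (u(M) = M**2 + M**2 = 2*M**2)
A(V) = 18 - V (A(V) = 2*(-3)**2 - V = 2*9 - V = 18 - V)
m(q) = sqrt(q)
(A(-5)/27)*m(18) = ((18 - 1*(-5))/27)*sqrt(18) = ((18 + 5)*(1/27))*(3*sqrt(2)) = (23*(1/27))*(3*sqrt(2)) = 23*(3*sqrt(2))/27 = 23*sqrt(2)/9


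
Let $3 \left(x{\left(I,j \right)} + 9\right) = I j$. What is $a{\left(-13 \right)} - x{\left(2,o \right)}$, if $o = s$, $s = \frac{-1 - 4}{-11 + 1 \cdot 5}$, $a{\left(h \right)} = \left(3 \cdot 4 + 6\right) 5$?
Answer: $\frac{886}{9} \approx 98.444$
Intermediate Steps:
$a{\left(h \right)} = 90$ ($a{\left(h \right)} = \left(12 + 6\right) 5 = 18 \cdot 5 = 90$)
$s = \frac{5}{6}$ ($s = - \frac{5}{-11 + 5} = - \frac{5}{-6} = \left(-5\right) \left(- \frac{1}{6}\right) = \frac{5}{6} \approx 0.83333$)
$o = \frac{5}{6} \approx 0.83333$
$x{\left(I,j \right)} = -9 + \frac{I j}{3}$
$a{\left(-13 \right)} - x{\left(2,o \right)} = 90 - \left(-9 + \frac{1}{3} \cdot 2 \cdot \frac{5}{6}\right) = 90 - \left(-9 + \frac{5}{9}\right) = 90 - - \frac{76}{9} = 90 + \frac{76}{9} = \frac{886}{9}$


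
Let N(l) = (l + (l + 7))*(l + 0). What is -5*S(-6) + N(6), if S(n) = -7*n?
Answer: -96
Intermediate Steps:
N(l) = l*(7 + 2*l) (N(l) = (l + (7 + l))*l = (7 + 2*l)*l = l*(7 + 2*l))
-5*S(-6) + N(6) = -(-35)*(-6) + 6*(7 + 2*6) = -5*42 + 6*(7 + 12) = -210 + 6*19 = -210 + 114 = -96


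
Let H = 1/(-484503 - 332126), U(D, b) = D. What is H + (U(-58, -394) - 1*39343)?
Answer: -32175999230/816629 ≈ -39401.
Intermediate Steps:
H = -1/816629 (H = 1/(-816629) = -1/816629 ≈ -1.2245e-6)
H + (U(-58, -394) - 1*39343) = -1/816629 + (-58 - 1*39343) = -1/816629 + (-58 - 39343) = -1/816629 - 39401 = -32175999230/816629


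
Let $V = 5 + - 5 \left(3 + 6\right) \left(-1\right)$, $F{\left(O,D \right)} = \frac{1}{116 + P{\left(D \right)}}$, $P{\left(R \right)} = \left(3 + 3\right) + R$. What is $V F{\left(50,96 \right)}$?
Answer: $\frac{25}{109} \approx 0.22936$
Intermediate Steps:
$P{\left(R \right)} = 6 + R$
$F{\left(O,D \right)} = \frac{1}{122 + D}$ ($F{\left(O,D \right)} = \frac{1}{116 + \left(6 + D\right)} = \frac{1}{122 + D}$)
$V = 50$ ($V = 5 + \left(-5\right) 9 \left(-1\right) = 5 - -45 = 5 + 45 = 50$)
$V F{\left(50,96 \right)} = \frac{50}{122 + 96} = \frac{50}{218} = 50 \cdot \frac{1}{218} = \frac{25}{109}$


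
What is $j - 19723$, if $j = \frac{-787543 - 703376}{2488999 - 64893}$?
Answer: $- \frac{47812133557}{2424106} \approx -19724.0$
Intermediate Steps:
$j = - \frac{1490919}{2424106} \approx -0.61504$
$j - 19723 = - \frac{1490919}{2424106} - 19723 = - \frac{47812133557}{2424106}$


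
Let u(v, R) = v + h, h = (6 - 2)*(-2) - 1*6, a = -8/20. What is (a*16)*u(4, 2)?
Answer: 64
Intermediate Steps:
a = -2/5 (a = -8*1/20 = -2/5 ≈ -0.40000)
h = -14 (h = 4*(-2) - 6 = -8 - 6 = -14)
u(v, R) = -14 + v (u(v, R) = v - 14 = -14 + v)
(a*16)*u(4, 2) = (-2/5*16)*(-14 + 4) = -32/5*(-10) = 64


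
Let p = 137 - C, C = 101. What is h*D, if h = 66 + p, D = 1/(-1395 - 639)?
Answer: -17/339 ≈ -0.050147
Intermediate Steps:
D = -1/2034 (D = 1/(-2034) = -1/2034 ≈ -0.00049164)
p = 36 (p = 137 - 1*101 = 137 - 101 = 36)
h = 102 (h = 66 + 36 = 102)
h*D = 102*(-1/2034) = -17/339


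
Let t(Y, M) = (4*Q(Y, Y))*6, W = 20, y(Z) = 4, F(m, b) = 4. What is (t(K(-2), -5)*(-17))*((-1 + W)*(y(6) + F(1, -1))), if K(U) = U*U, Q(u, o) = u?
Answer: -248064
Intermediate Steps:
K(U) = U**2
t(Y, M) = 24*Y (t(Y, M) = (4*Y)*6 = 24*Y)
(t(K(-2), -5)*(-17))*((-1 + W)*(y(6) + F(1, -1))) = ((24*(-2)**2)*(-17))*((-1 + 20)*(4 + 4)) = ((24*4)*(-17))*(19*8) = (96*(-17))*152 = -1632*152 = -248064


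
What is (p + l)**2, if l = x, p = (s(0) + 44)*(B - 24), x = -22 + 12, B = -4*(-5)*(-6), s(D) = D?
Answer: 40271716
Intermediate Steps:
B = -120 (B = 20*(-6) = -120)
x = -10
p = -6336 (p = (0 + 44)*(-120 - 24) = 44*(-144) = -6336)
l = -10
(p + l)**2 = (-6336 - 10)**2 = (-6346)**2 = 40271716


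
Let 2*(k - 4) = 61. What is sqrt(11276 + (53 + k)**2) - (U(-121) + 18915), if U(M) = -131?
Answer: -18784 + sqrt(75729)/2 ≈ -18646.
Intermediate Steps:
k = 69/2 (k = 4 + (1/2)*61 = 4 + 61/2 = 69/2 ≈ 34.500)
sqrt(11276 + (53 + k)**2) - (U(-121) + 18915) = sqrt(11276 + (53 + 69/2)**2) - (-131 + 18915) = sqrt(11276 + (175/2)**2) - 1*18784 = sqrt(11276 + 30625/4) - 18784 = sqrt(75729/4) - 18784 = sqrt(75729)/2 - 18784 = -18784 + sqrt(75729)/2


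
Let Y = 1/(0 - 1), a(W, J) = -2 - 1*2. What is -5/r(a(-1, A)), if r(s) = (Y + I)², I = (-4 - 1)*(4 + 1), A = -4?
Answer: -5/676 ≈ -0.0073965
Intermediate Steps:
a(W, J) = -4 (a(W, J) = -2 - 2 = -4)
Y = -1 (Y = 1/(-1) = -1)
I = -25 (I = -5*5 = -25)
r(s) = 676 (r(s) = (-1 - 25)² = (-26)² = 676)
-5/r(a(-1, A)) = -5/676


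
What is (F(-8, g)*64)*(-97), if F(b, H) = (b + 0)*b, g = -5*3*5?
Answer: -397312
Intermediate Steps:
g = -75 (g = -15*5 = -75)
F(b, H) = b**2 (F(b, H) = b*b = b**2)
(F(-8, g)*64)*(-97) = ((-8)**2*64)*(-97) = (64*64)*(-97) = 4096*(-97) = -397312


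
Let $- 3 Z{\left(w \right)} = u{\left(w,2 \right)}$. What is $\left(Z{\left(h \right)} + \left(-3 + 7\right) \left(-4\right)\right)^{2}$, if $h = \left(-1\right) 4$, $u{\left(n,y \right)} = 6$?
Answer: $324$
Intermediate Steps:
$h = -4$
$Z{\left(w \right)} = -2$ ($Z{\left(w \right)} = \left(- \frac{1}{3}\right) 6 = -2$)
$\left(Z{\left(h \right)} + \left(-3 + 7\right) \left(-4\right)\right)^{2} = \left(-2 + \left(-3 + 7\right) \left(-4\right)\right)^{2} = \left(-2 + 4 \left(-4\right)\right)^{2} = \left(-2 - 16\right)^{2} = \left(-18\right)^{2} = 324$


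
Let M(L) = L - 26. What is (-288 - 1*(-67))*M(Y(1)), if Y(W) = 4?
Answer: 4862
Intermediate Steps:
M(L) = -26 + L
(-288 - 1*(-67))*M(Y(1)) = (-288 - 1*(-67))*(-26 + 4) = (-288 + 67)*(-22) = -221*(-22) = 4862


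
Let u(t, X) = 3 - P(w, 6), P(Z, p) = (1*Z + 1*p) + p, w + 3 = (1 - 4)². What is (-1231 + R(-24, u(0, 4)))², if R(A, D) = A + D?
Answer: 1612900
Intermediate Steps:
w = 6 (w = -3 + (1 - 4)² = -3 + (-3)² = -3 + 9 = 6)
P(Z, p) = Z + 2*p (P(Z, p) = (Z + p) + p = Z + 2*p)
u(t, X) = -15 (u(t, X) = 3 - (6 + 2*6) = 3 - (6 + 12) = 3 - 1*18 = 3 - 18 = -15)
(-1231 + R(-24, u(0, 4)))² = (-1231 + (-24 - 15))² = (-1231 - 39)² = (-1270)² = 1612900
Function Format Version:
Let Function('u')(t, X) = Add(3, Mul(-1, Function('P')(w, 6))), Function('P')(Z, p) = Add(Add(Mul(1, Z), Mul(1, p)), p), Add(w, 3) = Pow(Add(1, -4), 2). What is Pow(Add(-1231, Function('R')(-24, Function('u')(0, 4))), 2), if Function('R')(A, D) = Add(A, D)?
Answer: 1612900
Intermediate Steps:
w = 6 (w = Add(-3, Pow(Add(1, -4), 2)) = Add(-3, Pow(-3, 2)) = Add(-3, 9) = 6)
Function('P')(Z, p) = Add(Z, Mul(2, p)) (Function('P')(Z, p) = Add(Add(Z, p), p) = Add(Z, Mul(2, p)))
Function('u')(t, X) = -15 (Function('u')(t, X) = Add(3, Mul(-1, Add(6, Mul(2, 6)))) = Add(3, Mul(-1, Add(6, 12))) = Add(3, Mul(-1, 18)) = Add(3, -18) = -15)
Pow(Add(-1231, Function('R')(-24, Function('u')(0, 4))), 2) = Pow(Add(-1231, Add(-24, -15)), 2) = Pow(Add(-1231, -39), 2) = Pow(-1270, 2) = 1612900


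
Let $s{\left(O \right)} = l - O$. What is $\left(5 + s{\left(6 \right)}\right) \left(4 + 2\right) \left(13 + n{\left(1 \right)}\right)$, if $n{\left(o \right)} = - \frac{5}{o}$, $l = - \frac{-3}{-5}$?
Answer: $- \frac{384}{5} \approx -76.8$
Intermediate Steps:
$l = - \frac{3}{5}$ ($l = - \frac{\left(-3\right) \left(-1\right)}{5} = \left(-1\right) \frac{3}{5} = - \frac{3}{5} \approx -0.6$)
$s{\left(O \right)} = - \frac{3}{5} - O$
$\left(5 + s{\left(6 \right)}\right) \left(4 + 2\right) \left(13 + n{\left(1 \right)}\right) = \left(5 - \frac{33}{5}\right) \left(4 + 2\right) \left(13 - \frac{5}{1}\right) = \left(5 - \frac{33}{5}\right) 6 \left(13 - 5\right) = \left(- \frac{8}{5}\right) 6 \cdot 8 = \left(- \frac{48}{5}\right) 8 = - \frac{384}{5}$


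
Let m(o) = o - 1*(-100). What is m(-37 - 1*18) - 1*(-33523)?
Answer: 33568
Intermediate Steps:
m(o) = 100 + o (m(o) = o + 100 = 100 + o)
m(-37 - 1*18) - 1*(-33523) = (100 + (-37 - 1*18)) - 1*(-33523) = (100 + (-37 - 18)) + 33523 = (100 - 55) + 33523 = 45 + 33523 = 33568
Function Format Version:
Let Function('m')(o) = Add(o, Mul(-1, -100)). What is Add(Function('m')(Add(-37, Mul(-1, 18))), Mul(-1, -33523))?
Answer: 33568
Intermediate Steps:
Function('m')(o) = Add(100, o) (Function('m')(o) = Add(o, 100) = Add(100, o))
Add(Function('m')(Add(-37, Mul(-1, 18))), Mul(-1, -33523)) = Add(Add(100, Add(-37, Mul(-1, 18))), Mul(-1, -33523)) = Add(Add(100, Add(-37, -18)), 33523) = Add(Add(100, -55), 33523) = Add(45, 33523) = 33568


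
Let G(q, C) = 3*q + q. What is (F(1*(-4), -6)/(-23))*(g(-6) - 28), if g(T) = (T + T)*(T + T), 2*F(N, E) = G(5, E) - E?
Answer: -1508/23 ≈ -65.565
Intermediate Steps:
G(q, C) = 4*q
F(N, E) = 10 - E/2 (F(N, E) = (4*5 - E)/2 = (20 - E)/2 = 10 - E/2)
g(T) = 4*T**2 (g(T) = (2*T)*(2*T) = 4*T**2)
(F(1*(-4), -6)/(-23))*(g(-6) - 28) = ((10 - 1/2*(-6))/(-23))*(4*(-6)**2 - 28) = ((10 + 3)*(-1/23))*(4*36 - 28) = (13*(-1/23))*(144 - 28) = -13/23*116 = -1508/23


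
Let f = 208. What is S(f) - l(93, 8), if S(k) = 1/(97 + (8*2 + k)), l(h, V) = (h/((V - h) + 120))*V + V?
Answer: -328669/11235 ≈ -29.254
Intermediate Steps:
l(h, V) = V + V*h/(120 + V - h) (l(h, V) = (h/(120 + V - h))*V + V = V*h/(120 + V - h) + V = V + V*h/(120 + V - h))
S(k) = 1/(113 + k) (S(k) = 1/(97 + (16 + k)) = 1/(113 + k))
S(f) - l(93, 8) = 1/(113 + 208) - 8*(120 + 8)/(120 + 8 - 1*93) = 1/321 - 8*128/(120 + 8 - 93) = 1/321 - 8*128/35 = 1/321 - 1*1024/35 = 1/321 - 1024/35 = -328669/11235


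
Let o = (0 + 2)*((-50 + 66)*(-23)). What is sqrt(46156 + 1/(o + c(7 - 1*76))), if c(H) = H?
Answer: sqrt(29910241095)/805 ≈ 214.84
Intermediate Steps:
o = -736 (o = 2*(16*(-23)) = 2*(-368) = -736)
sqrt(46156 + 1/(o + c(7 - 1*76))) = sqrt(46156 + 1/(-736 + (7 - 1*76))) = sqrt(46156 + 1/(-736 + (7 - 76))) = sqrt(46156 + 1/(-736 - 69)) = sqrt(46156 + 1/(-805)) = sqrt(46156 - 1/805) = sqrt(37155579/805) = sqrt(29910241095)/805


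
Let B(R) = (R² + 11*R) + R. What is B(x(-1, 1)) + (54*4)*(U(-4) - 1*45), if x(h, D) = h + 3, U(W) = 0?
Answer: -9692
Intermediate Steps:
x(h, D) = 3 + h
B(R) = R² + 12*R
B(x(-1, 1)) + (54*4)*(U(-4) - 1*45) = (3 - 1)*(12 + (3 - 1)) + (54*4)*(0 - 1*45) = 2*(12 + 2) + 216*(0 - 45) = 2*14 + 216*(-45) = 28 - 9720 = -9692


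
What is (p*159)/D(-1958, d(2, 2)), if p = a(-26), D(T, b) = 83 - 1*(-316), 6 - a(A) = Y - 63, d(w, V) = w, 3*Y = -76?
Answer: 14999/399 ≈ 37.591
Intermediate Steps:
Y = -76/3 (Y = (⅓)*(-76) = -76/3 ≈ -25.333)
a(A) = 283/3 (a(A) = 6 - (-76/3 - 63) = 6 - 1*(-265/3) = 6 + 265/3 = 283/3)
D(T, b) = 399 (D(T, b) = 83 + 316 = 399)
p = 283/3 ≈ 94.333
(p*159)/D(-1958, d(2, 2)) = ((283/3)*159)/399 = 14999*(1/399) = 14999/399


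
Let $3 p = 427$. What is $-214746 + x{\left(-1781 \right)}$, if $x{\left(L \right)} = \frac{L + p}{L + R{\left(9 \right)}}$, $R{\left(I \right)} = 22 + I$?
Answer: $- \frac{563705792}{2625} \approx -2.1475 \cdot 10^{5}$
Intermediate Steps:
$p = \frac{427}{3}$ ($p = \frac{1}{3} \cdot 427 = \frac{427}{3} \approx 142.33$)
$x{\left(L \right)} = \frac{\frac{427}{3} + L}{31 + L}$ ($x{\left(L \right)} = \frac{L + \frac{427}{3}}{L + \left(22 + 9\right)} = \frac{\frac{427}{3} + L}{L + 31} = \frac{\frac{427}{3} + L}{31 + L}$)
$-214746 + x{\left(-1781 \right)} = -214746 + \frac{\frac{427}{3} - 1781}{31 - 1781} = -214746 + \frac{1}{-1750} \left(- \frac{4916}{3}\right) = -214746 - - \frac{2458}{2625} = -214746 + \frac{2458}{2625} = - \frac{563705792}{2625}$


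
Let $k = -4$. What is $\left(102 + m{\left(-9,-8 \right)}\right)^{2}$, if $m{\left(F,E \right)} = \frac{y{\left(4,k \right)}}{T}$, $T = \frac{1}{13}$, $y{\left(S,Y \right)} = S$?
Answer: $23716$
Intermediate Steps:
$T = \frac{1}{13} \approx 0.076923$
$m{\left(F,E \right)} = 52$ ($m{\left(F,E \right)} = 4 \frac{1}{\frac{1}{13}} = 4 \cdot 13 = 52$)
$\left(102 + m{\left(-9,-8 \right)}\right)^{2} = \left(102 + 52\right)^{2} = 154^{2} = 23716$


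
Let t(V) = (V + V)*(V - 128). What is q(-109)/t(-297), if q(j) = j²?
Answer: 11881/252450 ≈ 0.047063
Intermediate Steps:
t(V) = 2*V*(-128 + V) (t(V) = (2*V)*(-128 + V) = 2*V*(-128 + V))
q(-109)/t(-297) = (-109)²/((2*(-297)*(-128 - 297))) = 11881/((2*(-297)*(-425))) = 11881/252450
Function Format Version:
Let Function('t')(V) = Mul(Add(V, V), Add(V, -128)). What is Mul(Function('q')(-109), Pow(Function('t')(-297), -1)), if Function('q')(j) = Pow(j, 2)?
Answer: Rational(11881, 252450) ≈ 0.047063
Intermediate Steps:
Function('t')(V) = Mul(2, V, Add(-128, V)) (Function('t')(V) = Mul(Mul(2, V), Add(-128, V)) = Mul(2, V, Add(-128, V)))
Mul(Function('q')(-109), Pow(Function('t')(-297), -1)) = Mul(Pow(-109, 2), Pow(Mul(2, -297, Add(-128, -297)), -1)) = Mul(11881, Pow(Mul(2, -297, -425), -1)) = Mul(11881, Pow(252450, -1)) = Mul(11881, Rational(1, 252450)) = Rational(11881, 252450)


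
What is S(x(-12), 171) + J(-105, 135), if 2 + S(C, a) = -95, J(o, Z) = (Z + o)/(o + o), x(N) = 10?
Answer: -680/7 ≈ -97.143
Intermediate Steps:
J(o, Z) = (Z + o)/(2*o) (J(o, Z) = (Z + o)/((2*o)) = (Z + o)*(1/(2*o)) = (Z + o)/(2*o))
S(C, a) = -97 (S(C, a) = -2 - 95 = -97)
S(x(-12), 171) + J(-105, 135) = -97 + (1/2)*(135 - 105)/(-105) = -97 + (1/2)*(-1/105)*30 = -97 - 1/7 = -680/7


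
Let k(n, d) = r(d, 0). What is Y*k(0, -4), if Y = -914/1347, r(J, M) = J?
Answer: 3656/1347 ≈ 2.7142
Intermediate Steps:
k(n, d) = d
Y = -914/1347 (Y = -914*1/1347 = -914/1347 ≈ -0.67854)
Y*k(0, -4) = -914/1347*(-4) = 3656/1347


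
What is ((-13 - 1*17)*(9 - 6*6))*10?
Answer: 8100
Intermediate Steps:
((-13 - 1*17)*(9 - 6*6))*10 = ((-13 - 17)*(9 - 36))*10 = -30*(-27)*10 = 810*10 = 8100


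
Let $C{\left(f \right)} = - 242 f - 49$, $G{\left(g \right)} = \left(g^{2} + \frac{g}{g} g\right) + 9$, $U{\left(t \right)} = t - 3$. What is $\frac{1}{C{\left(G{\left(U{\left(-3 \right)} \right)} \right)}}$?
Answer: $- \frac{1}{9487} \approx -0.00010541$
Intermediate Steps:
$U{\left(t \right)} = -3 + t$
$G{\left(g \right)} = 9 + g + g^{2}$ ($G{\left(g \right)} = \left(g^{2} + 1 g\right) + 9 = \left(g^{2} + g\right) + 9 = \left(g + g^{2}\right) + 9 = 9 + g + g^{2}$)
$C{\left(f \right)} = -49 - 242 f$
$\frac{1}{C{\left(G{\left(U{\left(-3 \right)} \right)} \right)}} = \frac{1}{-49 - 242 \left(9 - 6 + \left(-3 - 3\right)^{2}\right)} = \frac{1}{-49 - 242 \left(9 - 6 + \left(-6\right)^{2}\right)} = \frac{1}{-49 - 242 \left(9 - 6 + 36\right)} = \frac{1}{-49 - 9438} = \frac{1}{-9487} = - \frac{1}{9487}$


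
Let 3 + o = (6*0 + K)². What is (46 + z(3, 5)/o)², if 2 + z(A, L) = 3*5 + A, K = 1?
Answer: 1444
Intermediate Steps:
o = -2 (o = -3 + (6*0 + 1)² = -3 + (0 + 1)² = -3 + 1² = -3 + 1 = -2)
z(A, L) = 13 + A (z(A, L) = -2 + (3*5 + A) = -2 + (15 + A) = 13 + A)
(46 + z(3, 5)/o)² = (46 + (13 + 3)/(-2))² = (46 + 16*(-½))² = (46 - 8)² = 38² = 1444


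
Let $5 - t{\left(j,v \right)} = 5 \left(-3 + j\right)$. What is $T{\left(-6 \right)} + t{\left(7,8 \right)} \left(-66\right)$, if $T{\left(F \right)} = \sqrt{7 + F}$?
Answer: $991$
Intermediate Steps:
$t{\left(j,v \right)} = 20 - 5 j$ ($t{\left(j,v \right)} = 5 - 5 \left(-3 + j\right) = 5 - \left(-15 + 5 j\right) = 20 - 5 j$)
$T{\left(-6 \right)} + t{\left(7,8 \right)} \left(-66\right) = \sqrt{7 - 6} + \left(20 - 35\right) \left(-66\right) = \sqrt{1} + \left(20 - 35\right) \left(-66\right) = 1 - -990 = 1 + 990 = 991$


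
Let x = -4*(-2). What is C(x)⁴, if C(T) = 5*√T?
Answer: 40000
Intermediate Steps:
x = 8
C(x)⁴ = (5*√8)⁴ = (5*(2*√2))⁴ = (10*√2)⁴ = 40000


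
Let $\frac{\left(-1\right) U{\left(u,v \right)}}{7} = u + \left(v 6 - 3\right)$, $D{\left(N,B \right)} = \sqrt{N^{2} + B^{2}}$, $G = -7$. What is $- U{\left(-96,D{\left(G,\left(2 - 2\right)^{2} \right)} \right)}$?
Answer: $-399$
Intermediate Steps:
$D{\left(N,B \right)} = \sqrt{B^{2} + N^{2}}$
$U{\left(u,v \right)} = 21 - 42 v - 7 u$ ($U{\left(u,v \right)} = - 7 \left(u + \left(v 6 - 3\right)\right) = - 7 \left(u + \left(6 v - 3\right)\right) = - 7 \left(u + \left(-3 + 6 v\right)\right) = - 7 \left(-3 + u + 6 v\right) = 21 - 42 v - 7 u$)
$- U{\left(-96,D{\left(G,\left(2 - 2\right)^{2} \right)} \right)} = - (21 - 42 \sqrt{\left(\left(2 - 2\right)^{2}\right)^{2} + \left(-7\right)^{2}} - -672) = - (21 - 42 \sqrt{\left(0^{2}\right)^{2} + 49} + 672) = - (21 - 42 \sqrt{0^{2} + 49} + 672) = - (21 - 42 \sqrt{0 + 49} + 672) = - (21 - 42 \sqrt{49} + 672) = - (21 - 294 + 672) = \left(-1\right) 399 = -399$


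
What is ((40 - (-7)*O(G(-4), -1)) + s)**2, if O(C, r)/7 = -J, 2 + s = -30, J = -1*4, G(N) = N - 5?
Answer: 41616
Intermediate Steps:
G(N) = -5 + N
J = -4
s = -32 (s = -2 - 30 = -32)
O(C, r) = 28 (O(C, r) = 7*(-1*(-4)) = 7*4 = 28)
((40 - (-7)*O(G(-4), -1)) + s)**2 = ((40 - (-7)*28) - 32)**2 = ((40 - 1*(-196)) - 32)**2 = ((40 + 196) - 32)**2 = (236 - 32)**2 = 204**2 = 41616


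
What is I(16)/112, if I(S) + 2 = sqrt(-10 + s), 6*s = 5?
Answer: -1/56 + I*sqrt(330)/672 ≈ -0.017857 + 0.027033*I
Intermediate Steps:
s = 5/6 (s = (1/6)*5 = 5/6 ≈ 0.83333)
I(S) = -2 + I*sqrt(330)/6 (I(S) = -2 + sqrt(-10 + 5/6) = -2 + sqrt(-55/6) = -2 + I*sqrt(330)/6)
I(16)/112 = (-2 + I*sqrt(330)/6)/112 = (-2 + I*sqrt(330)/6)*(1/112) = -1/56 + I*sqrt(330)/672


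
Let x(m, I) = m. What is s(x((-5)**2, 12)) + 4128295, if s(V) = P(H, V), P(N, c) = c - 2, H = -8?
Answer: 4128318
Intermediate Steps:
P(N, c) = -2 + c
s(V) = -2 + V
s(x((-5)**2, 12)) + 4128295 = (-2 + (-5)**2) + 4128295 = (-2 + 25) + 4128295 = 23 + 4128295 = 4128318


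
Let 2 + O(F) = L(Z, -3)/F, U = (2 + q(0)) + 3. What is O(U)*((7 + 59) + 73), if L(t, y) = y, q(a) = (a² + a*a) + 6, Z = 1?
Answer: -3475/11 ≈ -315.91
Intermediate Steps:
q(a) = 6 + 2*a² (q(a) = (a² + a²) + 6 = 2*a² + 6 = 6 + 2*a²)
U = 11 (U = (2 + (6 + 2*0²)) + 3 = (2 + (6 + 2*0)) + 3 = (2 + (6 + 0)) + 3 = (2 + 6) + 3 = 8 + 3 = 11)
O(F) = -2 - 3/F
O(U)*((7 + 59) + 73) = (-2 - 3/11)*((7 + 59) + 73) = (-2 - 3*1/11)*(66 + 73) = (-2 - 3/11)*139 = -25/11*139 = -3475/11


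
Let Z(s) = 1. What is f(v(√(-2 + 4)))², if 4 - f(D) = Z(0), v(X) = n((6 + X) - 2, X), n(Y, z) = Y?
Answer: 9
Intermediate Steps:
v(X) = 4 + X (v(X) = (6 + X) - 2 = 4 + X)
f(D) = 3 (f(D) = 4 - 1*1 = 4 - 1 = 3)
f(v(√(-2 + 4)))² = 3² = 9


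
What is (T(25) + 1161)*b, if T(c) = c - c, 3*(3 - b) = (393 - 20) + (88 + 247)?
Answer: -270513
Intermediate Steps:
b = -233 (b = 3 - ((393 - 20) + (88 + 247))/3 = 3 - (373 + 335)/3 = 3 - 1/3*708 = 3 - 236 = -233)
T(c) = 0
(T(25) + 1161)*b = (0 + 1161)*(-233) = 1161*(-233) = -270513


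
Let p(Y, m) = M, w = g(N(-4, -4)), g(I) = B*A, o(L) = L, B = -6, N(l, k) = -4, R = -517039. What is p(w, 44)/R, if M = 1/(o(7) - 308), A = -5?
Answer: 1/155628739 ≈ 6.4256e-9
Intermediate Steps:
g(I) = 30 (g(I) = -6*(-5) = 30)
w = 30
M = -1/301 (M = 1/(7 - 308) = 1/(-301) = -1/301 ≈ -0.0033223)
p(Y, m) = -1/301
p(w, 44)/R = -1/301/(-517039) = -1/301*(-1/517039) = 1/155628739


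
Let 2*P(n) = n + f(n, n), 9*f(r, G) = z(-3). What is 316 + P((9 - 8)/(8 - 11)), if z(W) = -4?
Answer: 5681/18 ≈ 315.61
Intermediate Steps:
f(r, G) = -4/9 (f(r, G) = (1/9)*(-4) = -4/9)
P(n) = -2/9 + n/2 (P(n) = (n - 4/9)/2 = (-4/9 + n)/2 = -2/9 + n/2)
316 + P((9 - 8)/(8 - 11)) = 316 + (-2/9 + ((9 - 8)/(8 - 11))/2) = 316 + (-2/9 + (1/(-3))/2) = 316 + (-2/9 + (1*(-1/3))/2) = 316 + (-2/9 + (1/2)*(-1/3)) = 316 + (-2/9 - 1/6) = 316 - 7/18 = 5681/18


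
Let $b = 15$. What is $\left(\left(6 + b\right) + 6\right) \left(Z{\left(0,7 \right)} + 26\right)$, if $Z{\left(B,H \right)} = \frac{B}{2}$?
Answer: $702$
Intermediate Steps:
$Z{\left(B,H \right)} = \frac{B}{2}$ ($Z{\left(B,H \right)} = B \frac{1}{2} = \frac{B}{2}$)
$\left(\left(6 + b\right) + 6\right) \left(Z{\left(0,7 \right)} + 26\right) = \left(\left(6 + 15\right) + 6\right) \left(\frac{1}{2} \cdot 0 + 26\right) = \left(21 + 6\right) \left(0 + 26\right) = 27 \cdot 26 = 702$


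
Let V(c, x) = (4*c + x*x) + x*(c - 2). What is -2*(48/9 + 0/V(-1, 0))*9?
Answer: -96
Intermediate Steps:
V(c, x) = x² + 4*c + x*(-2 + c) (V(c, x) = (4*c + x²) + x*(-2 + c) = (x² + 4*c) + x*(-2 + c) = x² + 4*c + x*(-2 + c))
-2*(48/9 + 0/V(-1, 0))*9 = -2*(48/9 + 0/(0² - 2*0 + 4*(-1) - 1*0))*9 = -2*(48*(⅑) + 0/(0 + 0 - 4 + 0))*9 = -2*(16/3 + 0/(-4))*9 = -2*(16/3 + 0*(-¼))*9 = -2*(16/3 + 0)*9 = -2*16/3*9 = -32/3*9 = -96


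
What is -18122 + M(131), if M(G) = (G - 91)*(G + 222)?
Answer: -4002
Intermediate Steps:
M(G) = (-91 + G)*(222 + G)
-18122 + M(131) = -18122 + (-20202 + 131² + 131*131) = -18122 + (-20202 + 17161 + 17161) = -18122 + 14120 = -4002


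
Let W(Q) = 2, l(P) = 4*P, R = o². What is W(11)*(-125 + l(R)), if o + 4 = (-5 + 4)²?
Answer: -178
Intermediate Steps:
o = -3 (o = -4 + (-5 + 4)² = -4 + (-1)² = -4 + 1 = -3)
R = 9 (R = (-3)² = 9)
W(11)*(-125 + l(R)) = 2*(-125 + 4*9) = 2*(-125 + 36) = 2*(-89) = -178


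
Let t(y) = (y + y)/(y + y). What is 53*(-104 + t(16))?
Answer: -5459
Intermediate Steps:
t(y) = 1 (t(y) = (2*y)/((2*y)) = (2*y)*(1/(2*y)) = 1)
53*(-104 + t(16)) = 53*(-104 + 1) = 53*(-103) = -5459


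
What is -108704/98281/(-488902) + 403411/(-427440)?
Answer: -9691881155642561/10269198439178640 ≈ -0.94378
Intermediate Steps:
-108704/98281/(-488902) + 403411/(-427440) = -108704*1/98281*(-1/488902) + 403411*(-1/427440) = -108704/98281*(-1/488902) - 403411/427440 = 54352/24024888731 - 403411/427440 = -9691881155642561/10269198439178640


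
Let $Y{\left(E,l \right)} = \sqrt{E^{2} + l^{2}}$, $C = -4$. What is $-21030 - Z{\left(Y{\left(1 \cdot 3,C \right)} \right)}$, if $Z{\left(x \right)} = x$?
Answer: $-21035$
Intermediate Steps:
$-21030 - Z{\left(Y{\left(1 \cdot 3,C \right)} \right)} = -21030 - \sqrt{\left(1 \cdot 3\right)^{2} + \left(-4\right)^{2}} = -21030 - \sqrt{3^{2} + 16} = -21030 - \sqrt{9 + 16} = -21030 - \sqrt{25} = -21030 - 5 = -21035$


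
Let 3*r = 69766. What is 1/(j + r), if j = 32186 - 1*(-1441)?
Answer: 3/170647 ≈ 1.7580e-5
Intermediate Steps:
r = 69766/3 (r = (⅓)*69766 = 69766/3 ≈ 23255.)
j = 33627 (j = 32186 + 1441 = 33627)
1/(j + r) = 1/(33627 + 69766/3) = 1/(170647/3) = 3/170647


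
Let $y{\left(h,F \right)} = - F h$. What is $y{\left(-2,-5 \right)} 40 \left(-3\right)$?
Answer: $1200$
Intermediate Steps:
$y{\left(h,F \right)} = - F h$
$y{\left(-2,-5 \right)} 40 \left(-3\right) = \left(-1\right) \left(-5\right) \left(-2\right) 40 \left(-3\right) = \left(-10\right) 40 \left(-3\right) = \left(-400\right) \left(-3\right) = 1200$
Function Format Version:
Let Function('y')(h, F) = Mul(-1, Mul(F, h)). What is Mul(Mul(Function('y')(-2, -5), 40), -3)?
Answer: 1200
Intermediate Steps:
Function('y')(h, F) = Mul(-1, F, h)
Mul(Mul(Function('y')(-2, -5), 40), -3) = Mul(Mul(Mul(-1, -5, -2), 40), -3) = Mul(Mul(-10, 40), -3) = Mul(-400, -3) = 1200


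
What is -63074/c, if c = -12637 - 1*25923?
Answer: 31537/19280 ≈ 1.6357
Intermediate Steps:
c = -38560 (c = -12637 - 25923 = -38560)
-63074/c = -63074/(-38560) = -63074*(-1/38560) = 31537/19280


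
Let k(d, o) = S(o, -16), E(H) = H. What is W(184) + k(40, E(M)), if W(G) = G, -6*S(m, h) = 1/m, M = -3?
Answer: 3313/18 ≈ 184.06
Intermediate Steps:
S(m, h) = -1/(6*m)
k(d, o) = -1/(6*o)
W(184) + k(40, E(M)) = 184 - ⅙/(-3) = 184 - ⅙*(-⅓) = 184 + 1/18 = 3313/18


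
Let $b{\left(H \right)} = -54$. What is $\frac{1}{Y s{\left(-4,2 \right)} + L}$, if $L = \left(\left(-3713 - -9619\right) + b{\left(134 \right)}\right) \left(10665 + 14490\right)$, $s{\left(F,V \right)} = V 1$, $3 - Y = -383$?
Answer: $\frac{1}{147207832} \approx 6.7931 \cdot 10^{-9}$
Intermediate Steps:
$Y = 386$ ($Y = 3 - -383 = 3 + 383 = 386$)
$s{\left(F,V \right)} = V$
$L = 147207060$ ($L = \left(\left(-3713 - -9619\right) - 54\right) \left(10665 + 14490\right) = \left(\left(-3713 + 9619\right) - 54\right) 25155 = \left(5906 - 54\right) 25155 = 5852 \cdot 25155 = 147207060$)
$\frac{1}{Y s{\left(-4,2 \right)} + L} = \frac{1}{386 \cdot 2 + 147207060} = \frac{1}{772 + 147207060} = \frac{1}{147207832}$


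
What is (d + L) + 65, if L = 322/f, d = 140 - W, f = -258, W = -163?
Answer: 47311/129 ≈ 366.75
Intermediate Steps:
d = 303 (d = 140 - 1*(-163) = 140 + 163 = 303)
L = -161/129 (L = 322/(-258) = 322*(-1/258) = -161/129 ≈ -1.2481)
(d + L) + 65 = (303 - 161/129) + 65 = 38926/129 + 65 = 47311/129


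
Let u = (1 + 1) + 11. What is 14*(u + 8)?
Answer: 294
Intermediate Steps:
u = 13 (u = 2 + 11 = 13)
14*(u + 8) = 14*(13 + 8) = 14*21 = 294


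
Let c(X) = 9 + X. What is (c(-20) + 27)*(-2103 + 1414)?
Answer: -11024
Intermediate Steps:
(c(-20) + 27)*(-2103 + 1414) = ((9 - 20) + 27)*(-2103 + 1414) = (-11 + 27)*(-689) = 16*(-689) = -11024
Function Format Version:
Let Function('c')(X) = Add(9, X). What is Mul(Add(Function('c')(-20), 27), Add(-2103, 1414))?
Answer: -11024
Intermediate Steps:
Mul(Add(Function('c')(-20), 27), Add(-2103, 1414)) = Mul(Add(Add(9, -20), 27), Add(-2103, 1414)) = Mul(Add(-11, 27), -689) = Mul(16, -689) = -11024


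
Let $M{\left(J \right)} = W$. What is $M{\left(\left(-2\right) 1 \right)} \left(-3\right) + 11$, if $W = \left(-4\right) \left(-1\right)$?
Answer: $-1$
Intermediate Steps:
$W = 4$
$M{\left(J \right)} = 4$
$M{\left(\left(-2\right) 1 \right)} \left(-3\right) + 11 = 4 \left(-3\right) + 11 = -12 + 11 = -1$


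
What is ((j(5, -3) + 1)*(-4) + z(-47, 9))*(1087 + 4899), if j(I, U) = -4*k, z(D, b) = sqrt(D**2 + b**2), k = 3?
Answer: 263384 + 5986*sqrt(2290) ≈ 5.4984e+5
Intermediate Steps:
j(I, U) = -12 (j(I, U) = -4*3 = -12)
((j(5, -3) + 1)*(-4) + z(-47, 9))*(1087 + 4899) = ((-12 + 1)*(-4) + sqrt((-47)**2 + 9**2))*(1087 + 4899) = (-11*(-4) + sqrt(2209 + 81))*5986 = (44 + sqrt(2290))*5986 = 263384 + 5986*sqrt(2290)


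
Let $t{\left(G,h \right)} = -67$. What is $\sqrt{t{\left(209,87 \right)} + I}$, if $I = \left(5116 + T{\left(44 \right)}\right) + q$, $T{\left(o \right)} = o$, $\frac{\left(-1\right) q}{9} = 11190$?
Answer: $i \sqrt{95617} \approx 309.22 i$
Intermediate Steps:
$q = -100710$ ($q = \left(-9\right) 11190 = -100710$)
$I = -95550$ ($I = \left(5116 + 44\right) - 100710 = 5160 - 100710 = -95550$)
$\sqrt{t{\left(209,87 \right)} + I} = \sqrt{-67 - 95550} = \sqrt{-95617} = i \sqrt{95617}$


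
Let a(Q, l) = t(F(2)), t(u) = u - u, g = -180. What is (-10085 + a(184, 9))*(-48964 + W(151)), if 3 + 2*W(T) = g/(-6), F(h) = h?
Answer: 987331585/2 ≈ 4.9367e+8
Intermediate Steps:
t(u) = 0
a(Q, l) = 0
W(T) = 27/2 (W(T) = -3/2 + (-180/(-6))/2 = -3/2 + (-180*(-⅙))/2 = -3/2 + (½)*30 = -3/2 + 15 = 27/2)
(-10085 + a(184, 9))*(-48964 + W(151)) = (-10085 + 0)*(-48964 + 27/2) = -10085*(-97901/2) = 987331585/2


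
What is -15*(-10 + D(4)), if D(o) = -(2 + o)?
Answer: 240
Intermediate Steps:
D(o) = -2 - o
-15*(-10 + D(4)) = -15*(-10 + (-2 - 1*4)) = -15*(-10 + (-2 - 4)) = -15*(-10 - 6) = -15*(-16) = 240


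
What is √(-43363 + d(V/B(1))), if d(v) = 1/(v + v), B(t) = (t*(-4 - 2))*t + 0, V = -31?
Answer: 5*I*√1666870/31 ≈ 208.24*I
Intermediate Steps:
B(t) = -6*t² (B(t) = (t*(-6))*t + 0 = (-6*t)*t + 0 = -6*t² + 0 = -6*t²)
d(v) = 1/(2*v)
√(-43363 + d(V/B(1))) = √(-43363 + 1/(2*((-31/((-6*1²)))))) = √(-43363 + 1/(2*((-31/((-6*1)))))) = √(-43363 + 1/(2*((-31/(-6))))) = √(-43363 + 1/(2*((-31*(-⅙))))) = √(-43363 + 1/(2*(31/6))) = √(-43363 + (½)*(6/31)) = √(-43363 + 3/31) = √(-1344250/31) = 5*I*√1666870/31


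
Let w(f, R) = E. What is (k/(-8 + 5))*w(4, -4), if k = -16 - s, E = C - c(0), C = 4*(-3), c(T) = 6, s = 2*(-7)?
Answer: -12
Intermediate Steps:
s = -14
C = -12
E = -18 (E = -12 - 1*6 = -12 - 6 = -18)
k = -2 (k = -16 - 1*(-14) = -16 + 14 = -2)
w(f, R) = -18
(k/(-8 + 5))*w(4, -4) = -2/(-8 + 5)*(-18) = -2/(-3)*(-18) = -2*(-⅓)*(-18) = (⅔)*(-18) = -12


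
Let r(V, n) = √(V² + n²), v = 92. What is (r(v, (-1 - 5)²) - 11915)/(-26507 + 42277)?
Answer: -2383/3154 + 2*√610/7885 ≈ -0.74928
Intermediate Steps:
(r(v, (-1 - 5)²) - 11915)/(-26507 + 42277) = (√(92² + ((-1 - 5)²)²) - 11915)/(-26507 + 42277) = (√(8464 + ((-6)²)²) - 11915)/15770 = (√(8464 + 36²) - 11915)*(1/15770) = (√(8464 + 1296) - 11915)*(1/15770) = (√9760 - 11915)*(1/15770) = (4*√610 - 11915)*(1/15770) = (-11915 + 4*√610)*(1/15770) = -2383/3154 + 2*√610/7885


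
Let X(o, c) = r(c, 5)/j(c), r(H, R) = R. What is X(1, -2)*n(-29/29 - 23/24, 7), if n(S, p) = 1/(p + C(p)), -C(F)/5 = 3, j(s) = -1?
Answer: 5/8 ≈ 0.62500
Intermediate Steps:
C(F) = -15 (C(F) = -5*3 = -15)
X(o, c) = -5 (X(o, c) = 5/(-1) = 5*(-1) = -5)
n(S, p) = 1/(-15 + p) (n(S, p) = 1/(p - 15) = 1/(-15 + p))
X(1, -2)*n(-29/29 - 23/24, 7) = -5/(-15 + 7) = -5/(-8) = -5*(-⅛) = 5/8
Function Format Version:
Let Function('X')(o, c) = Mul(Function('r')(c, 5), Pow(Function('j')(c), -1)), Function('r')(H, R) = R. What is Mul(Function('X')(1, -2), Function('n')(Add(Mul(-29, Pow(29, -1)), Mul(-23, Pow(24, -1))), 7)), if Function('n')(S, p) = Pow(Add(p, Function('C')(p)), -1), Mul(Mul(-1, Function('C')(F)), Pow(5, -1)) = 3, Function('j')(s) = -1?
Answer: Rational(5, 8) ≈ 0.62500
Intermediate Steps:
Function('C')(F) = -15 (Function('C')(F) = Mul(-5, 3) = -15)
Function('X')(o, c) = -5 (Function('X')(o, c) = Mul(5, Pow(-1, -1)) = Mul(5, -1) = -5)
Function('n')(S, p) = Pow(Add(-15, p), -1) (Function('n')(S, p) = Pow(Add(p, -15), -1) = Pow(Add(-15, p), -1))
Mul(Function('X')(1, -2), Function('n')(Add(Mul(-29, Pow(29, -1)), Mul(-23, Pow(24, -1))), 7)) = Mul(-5, Pow(Add(-15, 7), -1)) = Mul(-5, Pow(-8, -1)) = Mul(-5, Rational(-1, 8)) = Rational(5, 8)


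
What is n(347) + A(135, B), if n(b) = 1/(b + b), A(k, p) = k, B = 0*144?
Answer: 93691/694 ≈ 135.00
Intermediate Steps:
B = 0
n(b) = 1/(2*b)
n(347) + A(135, B) = (1/2)/347 + 135 = (1/2)*(1/347) + 135 = 1/694 + 135 = 93691/694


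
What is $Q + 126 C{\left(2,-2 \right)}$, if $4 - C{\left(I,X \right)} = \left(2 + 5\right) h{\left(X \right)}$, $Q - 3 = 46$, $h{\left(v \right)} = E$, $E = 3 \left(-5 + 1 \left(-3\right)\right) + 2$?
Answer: $19957$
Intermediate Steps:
$E = -22$ ($E = 3 \left(-5 - 3\right) + 2 = 3 \left(-8\right) + 2 = -24 + 2 = -22$)
$h{\left(v \right)} = -22$
$Q = 49$ ($Q = 3 + 46 = 49$)
$C{\left(I,X \right)} = 158$ ($C{\left(I,X \right)} = 4 - \left(2 + 5\right) \left(-22\right) = 4 - 7 \left(-22\right) = 4 - -154 = 4 + 154 = 158$)
$Q + 126 C{\left(2,-2 \right)} = 49 + 126 \cdot 158 = 49 + 19908 = 19957$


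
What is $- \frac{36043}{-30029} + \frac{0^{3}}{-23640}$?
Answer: $\frac{36043}{30029} \approx 1.2003$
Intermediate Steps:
$- \frac{36043}{-30029} + \frac{0^{3}}{-23640} = \left(-36043\right) \left(- \frac{1}{30029}\right) + 0 \left(- \frac{1}{23640}\right) = \frac{36043}{30029} + 0 = \frac{36043}{30029}$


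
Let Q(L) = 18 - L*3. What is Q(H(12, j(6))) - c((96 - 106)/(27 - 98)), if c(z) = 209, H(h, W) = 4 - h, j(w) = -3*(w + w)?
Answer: -167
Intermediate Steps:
j(w) = -6*w
Q(L) = 18 - 3*L
Q(H(12, j(6))) - c((96 - 106)/(27 - 98)) = (18 - 3*(4 - 1*12)) - 1*209 = (18 - 3*(4 - 12)) - 209 = (18 - 3*(-8)) - 209 = (18 + 24) - 209 = 42 - 209 = -167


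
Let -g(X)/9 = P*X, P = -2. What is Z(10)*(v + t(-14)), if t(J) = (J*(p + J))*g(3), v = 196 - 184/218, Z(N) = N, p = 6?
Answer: 6805040/109 ≈ 62432.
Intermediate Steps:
g(X) = 18*X (g(X) = -(-18)*X = 18*X)
v = 21272/109 (v = 196 - 184/218 = 196 - 1*92/109 = 196 - 92/109 = 21272/109 ≈ 195.16)
t(J) = 54*J*(6 + J) (t(J) = (J*(6 + J))*(18*3) = (J*(6 + J))*54 = 54*J*(6 + J))
Z(10)*(v + t(-14)) = 10*(21272/109 + 54*(-14)*(6 - 14)) = 10*(21272/109 + 54*(-14)*(-8)) = 10*(21272/109 + 6048) = 10*(680504/109) = 6805040/109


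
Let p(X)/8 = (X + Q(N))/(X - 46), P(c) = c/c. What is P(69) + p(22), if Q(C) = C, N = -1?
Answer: -6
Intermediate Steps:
P(c) = 1
p(X) = 8*(-1 + X)/(-46 + X) (p(X) = 8*((X - 1)/(X - 46)) = 8*((-1 + X)/(-46 + X)) = 8*(-1 + X)/(-46 + X))
P(69) + p(22) = 1 + 8*(-1 + 22)/(-46 + 22) = 1 + 8*21/(-24) = 1 + 8*(-1/24)*21 = 1 - 7 = -6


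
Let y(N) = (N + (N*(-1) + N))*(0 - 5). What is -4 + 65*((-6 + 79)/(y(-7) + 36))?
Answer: 4461/71 ≈ 62.831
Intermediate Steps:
y(N) = -5*N (y(N) = (N + (-N + N))*(-5) = (N + 0)*(-5) = N*(-5) = -5*N)
-4 + 65*((-6 + 79)/(y(-7) + 36)) = -4 + 65*((-6 + 79)/(-5*(-7) + 36)) = -4 + 65*(73/(35 + 36)) = -4 + 65*(73/71) = -4 + 4745/71 = 4461/71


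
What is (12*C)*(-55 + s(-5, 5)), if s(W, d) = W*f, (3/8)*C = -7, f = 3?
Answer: 15680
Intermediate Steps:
C = -56/3 (C = (8/3)*(-7) = -56/3 ≈ -18.667)
s(W, d) = 3*W (s(W, d) = W*3 = 3*W)
(12*C)*(-55 + s(-5, 5)) = (12*(-56/3))*(-55 + 3*(-5)) = -224*(-55 - 15) = -224*(-70) = 15680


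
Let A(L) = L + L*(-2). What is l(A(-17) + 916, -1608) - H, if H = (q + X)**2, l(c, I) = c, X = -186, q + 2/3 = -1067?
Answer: -14136724/9 ≈ -1.5707e+6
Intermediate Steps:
q = -3203/3 (q = -2/3 - 1067 = -3203/3 ≈ -1067.7)
A(L) = -L (A(L) = L - 2*L = -L)
H = 14145121/9 (H = (-3203/3 - 186)**2 = (-3761/3)**2 = 14145121/9 ≈ 1.5717e+6)
l(A(-17) + 916, -1608) - H = (-1*(-17) + 916) - 1*14145121/9 = (17 + 916) - 14145121/9 = 933 - 14145121/9 = -14136724/9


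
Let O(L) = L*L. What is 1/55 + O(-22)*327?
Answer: 8704741/55 ≈ 1.5827e+5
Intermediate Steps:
O(L) = L²
1/55 + O(-22)*327 = 1/55 + (-22)²*327 = 1/55 + 484*327 = 1/55 + 158268 = 8704741/55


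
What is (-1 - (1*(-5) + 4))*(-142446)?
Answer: 0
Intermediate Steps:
(-1 - (1*(-5) + 4))*(-142446) = (-1 - (-5 + 4))*(-142446) = (-1 - 1*(-1))*(-142446) = (-1 + 1)*(-142446) = 0*(-142446) = 0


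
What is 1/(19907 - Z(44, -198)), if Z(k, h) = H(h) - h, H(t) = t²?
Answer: -1/19495 ≈ -5.1295e-5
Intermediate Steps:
Z(k, h) = h² - h
1/(19907 - Z(44, -198)) = 1/(19907 - (-198)*(-1 - 198)) = 1/(19907 - (-198)*(-199)) = 1/(19907 - 1*39402) = 1/(19907 - 39402) = 1/(-19495) = -1/19495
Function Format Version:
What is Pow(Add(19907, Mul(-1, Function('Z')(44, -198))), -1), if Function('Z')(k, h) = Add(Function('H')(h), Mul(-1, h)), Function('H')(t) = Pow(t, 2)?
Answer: Rational(-1, 19495) ≈ -5.1295e-5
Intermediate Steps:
Function('Z')(k, h) = Add(Pow(h, 2), Mul(-1, h))
Pow(Add(19907, Mul(-1, Function('Z')(44, -198))), -1) = Pow(Add(19907, Mul(-1, Mul(-198, Add(-1, -198)))), -1) = Pow(Add(19907, Mul(-1, Mul(-198, -199))), -1) = Pow(Add(19907, Mul(-1, 39402)), -1) = Pow(Add(19907, -39402), -1) = Pow(-19495, -1) = Rational(-1, 19495)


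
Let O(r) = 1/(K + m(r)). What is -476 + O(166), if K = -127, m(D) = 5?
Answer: -58073/122 ≈ -476.01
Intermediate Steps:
O(r) = -1/122 (O(r) = 1/(-127 + 5) = 1/(-122) = -1/122)
-476 + O(166) = -476 - 1/122 = -58073/122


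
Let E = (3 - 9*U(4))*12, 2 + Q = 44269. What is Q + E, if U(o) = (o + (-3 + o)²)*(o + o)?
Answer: 39983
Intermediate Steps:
Q = 44267 (Q = -2 + 44269 = 44267)
U(o) = 2*o*(o + (-3 + o)²) (U(o) = (o + (-3 + o)²)*(2*o) = 2*o*(o + (-3 + o)²))
E = -4284 (E = (3 - 18*4*(4 + (-3 + 4)²))*12 = (3 - 18*4*(4 + 1²))*12 = (3 - 18*4*(4 + 1))*12 = (3 - 18*4*5)*12 = (3 - 9*40)*12 = (3 - 360)*12 = -357*12 = -4284)
Q + E = 44267 - 4284 = 39983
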